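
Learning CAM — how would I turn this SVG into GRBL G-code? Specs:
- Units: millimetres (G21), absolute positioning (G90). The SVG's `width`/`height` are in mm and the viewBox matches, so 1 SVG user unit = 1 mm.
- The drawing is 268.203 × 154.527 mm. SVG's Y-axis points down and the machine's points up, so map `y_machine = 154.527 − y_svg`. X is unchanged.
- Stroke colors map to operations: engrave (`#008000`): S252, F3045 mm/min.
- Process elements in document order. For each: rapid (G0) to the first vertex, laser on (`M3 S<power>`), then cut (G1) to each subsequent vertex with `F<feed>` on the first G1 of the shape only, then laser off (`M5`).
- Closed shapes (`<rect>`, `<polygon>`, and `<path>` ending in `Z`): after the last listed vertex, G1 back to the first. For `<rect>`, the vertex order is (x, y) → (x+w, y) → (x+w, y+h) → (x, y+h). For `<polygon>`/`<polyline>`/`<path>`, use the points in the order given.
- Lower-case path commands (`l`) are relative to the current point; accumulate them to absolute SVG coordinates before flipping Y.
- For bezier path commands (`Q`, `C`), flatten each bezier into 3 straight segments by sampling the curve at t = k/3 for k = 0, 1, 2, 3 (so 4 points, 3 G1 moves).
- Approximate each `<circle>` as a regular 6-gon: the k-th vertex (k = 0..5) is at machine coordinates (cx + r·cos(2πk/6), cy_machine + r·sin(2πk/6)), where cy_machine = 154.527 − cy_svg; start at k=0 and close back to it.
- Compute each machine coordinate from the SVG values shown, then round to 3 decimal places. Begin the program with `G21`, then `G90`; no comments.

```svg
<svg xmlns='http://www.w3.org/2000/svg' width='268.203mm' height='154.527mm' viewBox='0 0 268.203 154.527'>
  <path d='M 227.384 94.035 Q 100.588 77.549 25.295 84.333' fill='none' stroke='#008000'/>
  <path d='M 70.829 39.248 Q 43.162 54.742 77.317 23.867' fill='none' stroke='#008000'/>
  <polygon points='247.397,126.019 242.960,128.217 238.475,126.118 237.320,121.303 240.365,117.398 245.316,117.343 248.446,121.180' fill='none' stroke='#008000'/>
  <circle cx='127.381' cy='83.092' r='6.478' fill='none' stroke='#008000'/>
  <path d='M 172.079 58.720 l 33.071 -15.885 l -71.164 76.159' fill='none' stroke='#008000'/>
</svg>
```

Since the viewBox matches the mm dimensions, user units are millimetres directly. The only transform is the Y-flip y_m = 154.527 − y_svg.

Shape 1 is a quadratic bezier drawn with `<path>`. Its stroke #008000 means engrave at S252, F3045. After flipping Y the toolpath is (227.384,60.492) → (148.576,68.897) → (81.213,72.131) → (25.295,70.194).

Shape 2 is a quadratic bezier drawn with `<path>`. Its stroke #008000 means engrave at S252, F3045. After flipping Y the toolpath is (70.829,115.279) → (59.253,110.102) → (61.416,115.229) → (77.317,130.660).

Shape 3 is a regular polygon drawn with `<polygon>`. Its stroke #008000 means engrave at S252, F3045. After flipping Y the toolpath is (247.397,28.508) → (242.960,26.310) → (238.475,28.409) → (237.320,33.224) → (240.365,37.129) → (245.316,37.184) → (248.446,33.347) → (247.397,28.508), returning to the start.

Shape 4 is a circle drawn with `<circle>`. Its stroke #008000 means engrave at S252, F3045. After flipping Y the toolpath is (133.859,71.435) → (130.620,77.045) → (124.142,77.045) → (120.903,71.435) → (124.142,65.825) → (130.620,65.825) → (133.859,71.435), returning to the start.

Shape 5 is a open polyline drawn with `<path>`. Its stroke #008000 means engrave at S252, F3045. After flipping Y the toolpath is (172.079,95.807) → (205.150,111.692) → (133.986,35.533).

G21
G90
G0 X227.384 Y60.492
M3 S252
G1 X148.576 Y68.897 F3045
G1 X81.213 Y72.131
G1 X25.295 Y70.194
M5
G0 X70.829 Y115.279
M3 S252
G1 X59.253 Y110.102 F3045
G1 X61.416 Y115.229
G1 X77.317 Y130.660
M5
G0 X247.397 Y28.508
M3 S252
G1 X242.960 Y26.310 F3045
G1 X238.475 Y28.409
G1 X237.320 Y33.224
G1 X240.365 Y37.129
G1 X245.316 Y37.184
G1 X248.446 Y33.347
G1 X247.397 Y28.508
M5
G0 X133.859 Y71.435
M3 S252
G1 X130.620 Y77.045 F3045
G1 X124.142 Y77.045
G1 X120.903 Y71.435
G1 X124.142 Y65.825
G1 X130.620 Y65.825
G1 X133.859 Y71.435
M5
G0 X172.079 Y95.807
M3 S252
G1 X205.150 Y111.692 F3045
G1 X133.986 Y35.533
M5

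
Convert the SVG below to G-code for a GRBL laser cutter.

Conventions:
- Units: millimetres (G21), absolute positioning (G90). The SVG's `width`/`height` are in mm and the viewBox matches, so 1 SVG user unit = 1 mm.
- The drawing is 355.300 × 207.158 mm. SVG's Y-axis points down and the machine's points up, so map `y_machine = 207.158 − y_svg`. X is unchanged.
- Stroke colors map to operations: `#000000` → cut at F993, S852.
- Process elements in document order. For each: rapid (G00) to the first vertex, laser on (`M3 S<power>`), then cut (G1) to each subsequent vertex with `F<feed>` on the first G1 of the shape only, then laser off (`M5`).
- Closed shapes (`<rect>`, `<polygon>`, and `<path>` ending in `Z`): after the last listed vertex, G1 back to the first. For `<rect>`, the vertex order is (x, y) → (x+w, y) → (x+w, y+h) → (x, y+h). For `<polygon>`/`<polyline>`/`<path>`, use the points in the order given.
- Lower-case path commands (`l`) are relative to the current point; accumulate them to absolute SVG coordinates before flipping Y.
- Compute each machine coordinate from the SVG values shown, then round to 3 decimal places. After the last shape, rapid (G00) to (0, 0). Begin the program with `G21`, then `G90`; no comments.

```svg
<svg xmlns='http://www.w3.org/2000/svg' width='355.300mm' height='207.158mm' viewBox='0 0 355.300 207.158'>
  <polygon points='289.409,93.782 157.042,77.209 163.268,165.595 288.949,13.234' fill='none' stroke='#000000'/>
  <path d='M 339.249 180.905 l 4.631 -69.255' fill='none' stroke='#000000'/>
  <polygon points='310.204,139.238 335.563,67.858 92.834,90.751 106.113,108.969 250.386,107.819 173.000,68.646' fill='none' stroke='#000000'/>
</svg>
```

1 u = 1 mm; y_m = 207.158 − y.

[1] `<polygon>` closed polygon, #000000→cut S852 F993: (289.409,113.376) → (157.042,129.949) → (163.268,41.563) → (288.949,193.924) → (289.409,113.376) (closed)

[2] `<path>` line segment, #000000→cut S852 F993: (339.249,26.253) → (343.880,95.508)

[3] `<polygon>` closed polygon, #000000→cut S852 F993: (310.204,67.920) → (335.563,139.300) → (92.834,116.407) → (106.113,98.189) → (250.386,99.339) → (173.000,138.512) → (310.204,67.920) (closed)

G21
G90
G00 X289.409 Y113.376
M3 S852
G1 X157.042 Y129.949 F993
G1 X163.268 Y41.563
G1 X288.949 Y193.924
G1 X289.409 Y113.376
M5
G00 X339.249 Y26.253
M3 S852
G1 X343.880 Y95.508 F993
M5
G00 X310.204 Y67.920
M3 S852
G1 X335.563 Y139.300 F993
G1 X92.834 Y116.407
G1 X106.113 Y98.189
G1 X250.386 Y99.339
G1 X173.000 Y138.512
G1 X310.204 Y67.920
M5
G00 X0.000 Y0.000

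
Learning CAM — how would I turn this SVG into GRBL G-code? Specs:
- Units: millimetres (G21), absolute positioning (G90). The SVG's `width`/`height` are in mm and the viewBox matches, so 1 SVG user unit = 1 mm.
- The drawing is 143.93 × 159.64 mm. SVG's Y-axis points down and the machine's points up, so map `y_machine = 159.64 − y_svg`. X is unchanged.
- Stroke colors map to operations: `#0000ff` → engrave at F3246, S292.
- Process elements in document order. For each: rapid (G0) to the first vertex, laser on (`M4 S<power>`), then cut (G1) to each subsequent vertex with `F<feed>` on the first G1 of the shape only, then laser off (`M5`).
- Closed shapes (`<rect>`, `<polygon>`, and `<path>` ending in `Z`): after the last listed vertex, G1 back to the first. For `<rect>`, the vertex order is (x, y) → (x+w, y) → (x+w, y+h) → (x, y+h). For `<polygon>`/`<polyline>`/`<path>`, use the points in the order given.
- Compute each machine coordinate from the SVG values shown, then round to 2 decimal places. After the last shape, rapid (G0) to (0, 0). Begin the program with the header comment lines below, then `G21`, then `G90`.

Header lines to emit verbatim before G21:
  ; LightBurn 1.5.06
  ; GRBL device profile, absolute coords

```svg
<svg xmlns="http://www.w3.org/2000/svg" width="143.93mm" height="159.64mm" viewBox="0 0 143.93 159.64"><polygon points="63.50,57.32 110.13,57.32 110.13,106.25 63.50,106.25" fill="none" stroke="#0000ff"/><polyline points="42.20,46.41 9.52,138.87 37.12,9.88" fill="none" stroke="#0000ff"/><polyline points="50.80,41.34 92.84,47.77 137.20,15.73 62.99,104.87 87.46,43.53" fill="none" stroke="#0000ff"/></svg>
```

viewBox `0 0 143.93 159.64` with mm width/height → 1 unit = 1 mm. Flip: y_m = 159.64 − y_svg.

**Shape 1** — `<polygon>` rectangle, stroke `#0000ff` → engrave (S292, F3246). Machine vertices: (63.50,102.32) → (110.13,102.32) → (110.13,53.39) → (63.50,53.39) → (63.50,102.32). Closed: final G1 returns to the first vertex.

**Shape 2** — `<polyline>` open polyline, stroke `#0000ff` → engrave (S292, F3246). Machine vertices: (42.20,113.23) → (9.52,20.77) → (37.12,149.76). Open path.

**Shape 3** — `<polyline>` open polyline, stroke `#0000ff` → engrave (S292, F3246). Machine vertices: (50.80,118.30) → (92.84,111.87) → (137.20,143.91) → (62.99,54.77) → (87.46,116.11). Open path.

; LightBurn 1.5.06
; GRBL device profile, absolute coords
G21
G90
G0 X63.50 Y102.32
M4 S292
G1 X110.13 Y102.32 F3246
G1 X110.13 Y53.39
G1 X63.50 Y53.39
G1 X63.50 Y102.32
M5
G0 X42.20 Y113.23
M4 S292
G1 X9.52 Y20.77 F3246
G1 X37.12 Y149.76
M5
G0 X50.80 Y118.30
M4 S292
G1 X92.84 Y111.87 F3246
G1 X137.20 Y143.91
G1 X62.99 Y54.77
G1 X87.46 Y116.11
M5
G0 X0.00 Y0.00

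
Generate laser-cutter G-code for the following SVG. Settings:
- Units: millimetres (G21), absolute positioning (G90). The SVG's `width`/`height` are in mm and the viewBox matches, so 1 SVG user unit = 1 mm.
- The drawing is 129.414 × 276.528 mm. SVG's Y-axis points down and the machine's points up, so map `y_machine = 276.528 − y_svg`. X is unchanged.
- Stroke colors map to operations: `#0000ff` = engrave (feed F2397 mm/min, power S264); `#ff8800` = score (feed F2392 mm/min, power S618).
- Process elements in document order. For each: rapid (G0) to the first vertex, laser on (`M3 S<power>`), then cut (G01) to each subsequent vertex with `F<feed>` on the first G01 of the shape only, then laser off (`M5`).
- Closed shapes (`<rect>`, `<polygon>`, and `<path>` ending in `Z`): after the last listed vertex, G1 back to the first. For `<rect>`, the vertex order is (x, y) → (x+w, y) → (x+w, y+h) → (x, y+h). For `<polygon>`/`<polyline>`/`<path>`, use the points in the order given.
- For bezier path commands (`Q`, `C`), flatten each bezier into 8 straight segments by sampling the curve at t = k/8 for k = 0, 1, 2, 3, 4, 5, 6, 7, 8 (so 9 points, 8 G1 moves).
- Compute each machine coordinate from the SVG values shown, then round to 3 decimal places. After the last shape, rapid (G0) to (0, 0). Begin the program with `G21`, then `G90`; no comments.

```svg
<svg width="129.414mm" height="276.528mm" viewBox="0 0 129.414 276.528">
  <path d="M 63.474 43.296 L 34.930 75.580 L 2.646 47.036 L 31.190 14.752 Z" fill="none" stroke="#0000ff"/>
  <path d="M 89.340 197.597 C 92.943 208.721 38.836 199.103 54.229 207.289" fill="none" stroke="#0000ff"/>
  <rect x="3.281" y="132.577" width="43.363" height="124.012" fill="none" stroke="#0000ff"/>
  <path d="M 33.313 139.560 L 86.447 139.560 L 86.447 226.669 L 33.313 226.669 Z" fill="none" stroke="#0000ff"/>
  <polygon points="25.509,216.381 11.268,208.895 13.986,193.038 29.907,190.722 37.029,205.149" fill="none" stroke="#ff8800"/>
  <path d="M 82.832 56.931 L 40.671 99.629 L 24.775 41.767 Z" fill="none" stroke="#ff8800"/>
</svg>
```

Since the viewBox matches the mm dimensions, user units are millimetres directly. The only transform is the Y-flip y_m = 276.528 − y_svg.

Shape 1 is a regular polygon drawn with `<path>`. Its stroke #0000ff means engrave at S264, F2397. After flipping Y the toolpath is (63.474,233.232) → (34.930,200.948) → (2.646,229.492) → (31.190,261.776) → (63.474,233.232), returning to the start.

Shape 2 is a cubic bezier drawn with `<path>`. Its stroke #0000ff means engrave at S264, F2397. After flipping Y the toolpath is (89.340,78.931) → (88.234,75.656) → (83.209,73.875) → (75.755,73.134) → (67.363,72.983) → (59.524,72.970) → (53.728,72.643) → (51.466,71.549) → (54.229,69.239).

Shape 3 is a rectangle drawn with `<rect>`. Its stroke #0000ff means engrave at S264, F2397. After flipping Y the toolpath is (3.281,143.951) → (46.644,143.951) → (46.644,19.939) → (3.281,19.939) → (3.281,143.951), returning to the start.

Shape 4 is a rectangle drawn with `<path>`. Its stroke #0000ff means engrave at S264, F2397. After flipping Y the toolpath is (33.313,136.968) → (86.447,136.968) → (86.447,49.859) → (33.313,49.859) → (33.313,136.968), returning to the start.

Shape 5 is a regular polygon drawn with `<polygon>`. Its stroke #ff8800 means score at S618, F2392. After flipping Y the toolpath is (25.509,60.147) → (11.268,67.633) → (13.986,83.490) → (29.907,85.806) → (37.029,71.379) → (25.509,60.147), returning to the start.

Shape 6 is a regular polygon drawn with `<path>`. Its stroke #ff8800 means score at S618, F2392. After flipping Y the toolpath is (82.832,219.597) → (40.671,176.899) → (24.775,234.761) → (82.832,219.597), returning to the start.

G21
G90
G0 X63.474 Y233.232
M3 S264
G01 X34.930 Y200.948 F2397
G01 X2.646 Y229.492
G01 X31.190 Y261.776
G01 X63.474 Y233.232
M5
G0 X89.340 Y78.931
M3 S264
G01 X88.234 Y75.656 F2397
G01 X83.209 Y73.875
G01 X75.755 Y73.134
G01 X67.363 Y72.983
G01 X59.524 Y72.970
G01 X53.728 Y72.643
G01 X51.466 Y71.549
G01 X54.229 Y69.239
M5
G0 X3.281 Y143.951
M3 S264
G01 X46.644 Y143.951 F2397
G01 X46.644 Y19.939
G01 X3.281 Y19.939
G01 X3.281 Y143.951
M5
G0 X33.313 Y136.968
M3 S264
G01 X86.447 Y136.968 F2397
G01 X86.447 Y49.859
G01 X33.313 Y49.859
G01 X33.313 Y136.968
M5
G0 X25.509 Y60.147
M3 S618
G01 X11.268 Y67.633 F2392
G01 X13.986 Y83.490
G01 X29.907 Y85.806
G01 X37.029 Y71.379
G01 X25.509 Y60.147
M5
G0 X82.832 Y219.597
M3 S618
G01 X40.671 Y176.899 F2392
G01 X24.775 Y234.761
G01 X82.832 Y219.597
M5
G0 X0.000 Y0.000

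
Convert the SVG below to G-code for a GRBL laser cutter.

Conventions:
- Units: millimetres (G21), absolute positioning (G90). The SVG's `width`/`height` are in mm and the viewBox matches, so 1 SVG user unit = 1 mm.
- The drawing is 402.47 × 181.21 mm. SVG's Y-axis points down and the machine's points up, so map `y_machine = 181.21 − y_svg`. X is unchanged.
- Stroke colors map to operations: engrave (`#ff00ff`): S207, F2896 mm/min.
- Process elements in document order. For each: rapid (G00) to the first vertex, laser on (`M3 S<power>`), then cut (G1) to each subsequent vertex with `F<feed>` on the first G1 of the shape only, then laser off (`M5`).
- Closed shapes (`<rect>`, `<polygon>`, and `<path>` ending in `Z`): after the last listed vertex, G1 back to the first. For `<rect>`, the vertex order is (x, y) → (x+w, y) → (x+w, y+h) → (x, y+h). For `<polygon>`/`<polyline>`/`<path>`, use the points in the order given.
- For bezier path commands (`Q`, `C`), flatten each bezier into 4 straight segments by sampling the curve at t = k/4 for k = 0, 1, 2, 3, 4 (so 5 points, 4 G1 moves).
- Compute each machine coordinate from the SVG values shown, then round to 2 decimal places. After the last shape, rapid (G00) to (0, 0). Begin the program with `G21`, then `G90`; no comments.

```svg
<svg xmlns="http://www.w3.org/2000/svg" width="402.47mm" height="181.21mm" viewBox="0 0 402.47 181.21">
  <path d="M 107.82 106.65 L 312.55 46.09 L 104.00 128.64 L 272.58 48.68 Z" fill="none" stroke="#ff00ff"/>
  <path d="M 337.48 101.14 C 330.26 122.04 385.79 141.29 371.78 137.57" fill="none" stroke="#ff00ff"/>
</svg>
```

Since the viewBox matches the mm dimensions, user units are millimetres directly. The only transform is the Y-flip y_m = 181.21 − y_svg.

Shape 1 is a closed polygon drawn with `<path>`. Its stroke #ff00ff means engrave at S207, F2896. After flipping Y the toolpath is (107.82,74.56) → (312.55,135.12) → (104.00,52.57) → (272.58,132.53) → (107.82,74.56), returning to the start.

Shape 2 is a cubic bezier drawn with `<path>`. Its stroke #ff00ff means engrave at S207, F2896. After flipping Y the toolpath is (337.48,80.07) → (341.76,65.04) → (357.18,52.62) → (371.32,44.82) → (371.78,43.64).

G21
G90
G00 X107.82 Y74.56
M3 S207
G1 X312.55 Y135.12 F2896
G1 X104.00 Y52.57
G1 X272.58 Y132.53
G1 X107.82 Y74.56
M5
G00 X337.48 Y80.07
M3 S207
G1 X341.76 Y65.04 F2896
G1 X357.18 Y52.62
G1 X371.32 Y44.82
G1 X371.78 Y43.64
M5
G00 X0.00 Y0.00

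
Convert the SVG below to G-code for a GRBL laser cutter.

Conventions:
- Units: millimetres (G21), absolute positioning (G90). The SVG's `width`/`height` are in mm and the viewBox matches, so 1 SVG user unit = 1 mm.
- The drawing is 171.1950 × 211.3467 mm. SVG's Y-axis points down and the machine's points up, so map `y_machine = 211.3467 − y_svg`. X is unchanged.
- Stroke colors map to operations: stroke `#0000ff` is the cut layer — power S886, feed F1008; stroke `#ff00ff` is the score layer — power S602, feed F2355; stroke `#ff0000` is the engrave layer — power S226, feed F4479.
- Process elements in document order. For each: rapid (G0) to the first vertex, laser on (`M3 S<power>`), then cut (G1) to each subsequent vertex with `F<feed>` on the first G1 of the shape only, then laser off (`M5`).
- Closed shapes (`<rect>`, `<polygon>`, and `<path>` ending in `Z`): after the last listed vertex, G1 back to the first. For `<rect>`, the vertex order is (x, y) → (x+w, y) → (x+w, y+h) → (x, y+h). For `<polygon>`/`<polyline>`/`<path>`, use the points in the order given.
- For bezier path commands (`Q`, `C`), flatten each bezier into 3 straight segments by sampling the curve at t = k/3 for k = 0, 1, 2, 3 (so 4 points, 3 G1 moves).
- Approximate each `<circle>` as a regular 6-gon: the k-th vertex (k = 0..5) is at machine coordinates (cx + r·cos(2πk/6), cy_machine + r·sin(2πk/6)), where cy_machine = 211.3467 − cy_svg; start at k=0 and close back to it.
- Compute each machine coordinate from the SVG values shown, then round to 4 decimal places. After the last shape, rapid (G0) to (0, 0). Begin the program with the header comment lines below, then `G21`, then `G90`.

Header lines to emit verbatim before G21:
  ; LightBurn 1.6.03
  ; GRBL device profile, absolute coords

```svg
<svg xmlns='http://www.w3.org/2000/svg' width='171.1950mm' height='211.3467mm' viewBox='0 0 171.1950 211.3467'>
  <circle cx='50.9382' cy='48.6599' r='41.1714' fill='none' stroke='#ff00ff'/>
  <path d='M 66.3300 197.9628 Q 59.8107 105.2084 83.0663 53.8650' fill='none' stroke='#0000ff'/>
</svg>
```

; LightBurn 1.6.03
; GRBL device profile, absolute coords
G21
G90
G0 X92.1096 Y162.6868
M3 S602
G1 X71.5239 Y198.3423 F2355
G1 X30.3525 Y198.3423
G1 X9.7668 Y162.6868
G1 X30.3525 Y127.0313
G1 X71.5239 Y127.0313
G1 X92.1096 Y162.6868
M5
G0 X66.3300 Y13.3839
M3 S886
G1 X65.2921 Y70.6189 F1008
G1 X70.8709 Y118.6515
G1 X83.0663 Y157.4817
M5
G0 X0.0000 Y0.0000

viewBox `0 0 171.1950 211.3467` with mm width/height → 1 unit = 1 mm. Flip: y_m = 211.3467 − y_svg.

**Shape 1** — `<circle>` circle, stroke `#ff00ff` → score (S602, F2355). Machine vertices: (92.1096,162.6868) → (71.5239,198.3423) → (30.3525,198.3423) → (9.7668,162.6868) → (30.3525,127.0313) → (71.5239,127.0313) → (92.1096,162.6868). Closed: final G1 returns to the first vertex.

**Shape 2** — `<path>` quadratic bezier, stroke `#0000ff` → cut (S886, F1008). Control points (SVG): P0=(66.3300,197.9628), P1=(59.8107,105.2084), P2=(83.0663,53.8650); sampled at t=k/3. Machine vertices: (66.3300,13.3839) → (65.2921,70.6189) → (70.8709,118.6515) → (83.0663,157.4817). Open path.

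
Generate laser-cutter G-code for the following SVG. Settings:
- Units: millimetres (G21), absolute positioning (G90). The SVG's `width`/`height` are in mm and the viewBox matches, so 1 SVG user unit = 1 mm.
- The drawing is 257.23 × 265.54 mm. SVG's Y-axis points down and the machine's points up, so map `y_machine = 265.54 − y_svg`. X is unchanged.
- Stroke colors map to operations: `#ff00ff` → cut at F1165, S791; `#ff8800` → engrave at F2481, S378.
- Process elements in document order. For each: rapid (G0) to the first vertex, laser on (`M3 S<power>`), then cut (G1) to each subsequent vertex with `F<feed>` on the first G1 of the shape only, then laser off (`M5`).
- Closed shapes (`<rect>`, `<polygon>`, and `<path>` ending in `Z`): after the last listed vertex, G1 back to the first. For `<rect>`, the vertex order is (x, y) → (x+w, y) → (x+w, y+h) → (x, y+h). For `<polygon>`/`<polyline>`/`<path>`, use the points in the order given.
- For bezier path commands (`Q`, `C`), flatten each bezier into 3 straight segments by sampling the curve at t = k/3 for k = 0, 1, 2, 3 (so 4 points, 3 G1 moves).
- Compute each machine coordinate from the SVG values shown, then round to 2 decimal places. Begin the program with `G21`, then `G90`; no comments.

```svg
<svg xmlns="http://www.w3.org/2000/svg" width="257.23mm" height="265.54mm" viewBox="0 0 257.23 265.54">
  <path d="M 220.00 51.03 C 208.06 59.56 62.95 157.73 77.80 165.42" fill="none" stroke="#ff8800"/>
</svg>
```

G21
G90
G0 X220.00 Y214.51
M3 S378
G1 X174.53 Y182.77 F2481
G1 X105.41 Y131.30
G1 X77.80 Y100.12
M5

1 u = 1 mm; y_m = 265.54 − y.

[1] `<path>` cubic bezier, #ff8800→engrave S378 F2481: (220.00,214.51) → (174.53,182.77) → (105.41,131.30) → (77.80,100.12)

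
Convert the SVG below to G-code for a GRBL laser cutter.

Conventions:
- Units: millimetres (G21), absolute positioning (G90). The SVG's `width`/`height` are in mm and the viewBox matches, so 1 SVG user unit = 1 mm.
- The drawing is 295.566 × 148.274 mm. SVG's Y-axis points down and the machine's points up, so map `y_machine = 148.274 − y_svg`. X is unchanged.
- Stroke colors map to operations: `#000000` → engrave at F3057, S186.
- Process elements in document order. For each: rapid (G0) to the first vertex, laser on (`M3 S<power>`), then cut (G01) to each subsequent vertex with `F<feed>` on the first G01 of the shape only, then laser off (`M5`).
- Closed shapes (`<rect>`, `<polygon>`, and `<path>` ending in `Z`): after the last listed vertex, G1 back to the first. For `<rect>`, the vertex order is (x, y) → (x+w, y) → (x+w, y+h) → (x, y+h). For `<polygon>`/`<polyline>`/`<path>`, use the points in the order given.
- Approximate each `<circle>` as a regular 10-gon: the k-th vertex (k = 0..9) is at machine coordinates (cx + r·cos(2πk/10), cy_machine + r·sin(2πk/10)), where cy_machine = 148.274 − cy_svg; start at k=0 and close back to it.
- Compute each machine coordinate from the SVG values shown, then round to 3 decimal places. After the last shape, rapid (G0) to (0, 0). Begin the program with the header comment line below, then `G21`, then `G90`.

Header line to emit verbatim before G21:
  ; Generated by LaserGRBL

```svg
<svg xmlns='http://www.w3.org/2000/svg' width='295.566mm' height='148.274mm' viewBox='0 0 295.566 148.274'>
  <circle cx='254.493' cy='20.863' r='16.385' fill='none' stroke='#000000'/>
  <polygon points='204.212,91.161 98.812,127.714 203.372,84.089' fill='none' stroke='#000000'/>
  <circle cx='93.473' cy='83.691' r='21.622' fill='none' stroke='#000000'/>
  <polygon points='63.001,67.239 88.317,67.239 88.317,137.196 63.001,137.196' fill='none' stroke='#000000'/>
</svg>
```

; Generated by LaserGRBL
G21
G90
G0 X270.878 Y127.411
M3 S186
G01 X267.749 Y137.042 F3057
G01 X259.556 Y142.994
G01 X249.430 Y142.994
G01 X241.237 Y137.042
G01 X238.108 Y127.411
G01 X241.237 Y117.780
G01 X249.430 Y111.828
G01 X259.556 Y111.828
G01 X267.749 Y117.780
G01 X270.878 Y127.411
M5
G0 X204.212 Y57.113
M3 S186
G01 X98.812 Y20.560 F3057
G01 X203.372 Y64.185
G01 X204.212 Y57.113
M5
G0 X115.095 Y64.583
M3 S186
G01 X110.966 Y77.292 F3057
G01 X100.155 Y85.147
G01 X86.791 Y85.147
G01 X75.980 Y77.292
G01 X71.851 Y64.583
G01 X75.980 Y51.874
G01 X86.791 Y44.019
G01 X100.155 Y44.019
G01 X110.966 Y51.874
G01 X115.095 Y64.583
M5
G0 X63.001 Y81.035
M3 S186
G01 X88.317 Y81.035 F3057
G01 X88.317 Y11.078
G01 X63.001 Y11.078
G01 X63.001 Y81.035
M5
G0 X0.000 Y0.000

viewBox `0 0 295.566 148.274` with mm width/height → 1 unit = 1 mm. Flip: y_m = 148.274 − y_svg.

**Shape 1** — `<circle>` circle, stroke `#000000` → engrave (S186, F3057). Machine vertices: (270.878,127.411) → (267.749,137.042) → (259.556,142.994) → (249.430,142.994) → (241.237,137.042) → (238.108,127.411) → (241.237,117.780) → (249.430,111.828) → (259.556,111.828) → (267.749,117.780) → (270.878,127.411). Closed: final G1 returns to the first vertex.

**Shape 2** — `<polygon>` closed polygon, stroke `#000000` → engrave (S186, F3057). Machine vertices: (204.212,57.113) → (98.812,20.560) → (203.372,64.185) → (204.212,57.113). Closed: final G1 returns to the first vertex.

**Shape 3** — `<circle>` circle, stroke `#000000` → engrave (S186, F3057). Machine vertices: (115.095,64.583) → (110.966,77.292) → (100.155,85.147) → (86.791,85.147) → (75.980,77.292) → (71.851,64.583) → (75.980,51.874) → (86.791,44.019) → (100.155,44.019) → (110.966,51.874) → (115.095,64.583). Closed: final G1 returns to the first vertex.

**Shape 4** — `<polygon>` rectangle, stroke `#000000` → engrave (S186, F3057). Machine vertices: (63.001,81.035) → (88.317,81.035) → (88.317,11.078) → (63.001,11.078) → (63.001,81.035). Closed: final G1 returns to the first vertex.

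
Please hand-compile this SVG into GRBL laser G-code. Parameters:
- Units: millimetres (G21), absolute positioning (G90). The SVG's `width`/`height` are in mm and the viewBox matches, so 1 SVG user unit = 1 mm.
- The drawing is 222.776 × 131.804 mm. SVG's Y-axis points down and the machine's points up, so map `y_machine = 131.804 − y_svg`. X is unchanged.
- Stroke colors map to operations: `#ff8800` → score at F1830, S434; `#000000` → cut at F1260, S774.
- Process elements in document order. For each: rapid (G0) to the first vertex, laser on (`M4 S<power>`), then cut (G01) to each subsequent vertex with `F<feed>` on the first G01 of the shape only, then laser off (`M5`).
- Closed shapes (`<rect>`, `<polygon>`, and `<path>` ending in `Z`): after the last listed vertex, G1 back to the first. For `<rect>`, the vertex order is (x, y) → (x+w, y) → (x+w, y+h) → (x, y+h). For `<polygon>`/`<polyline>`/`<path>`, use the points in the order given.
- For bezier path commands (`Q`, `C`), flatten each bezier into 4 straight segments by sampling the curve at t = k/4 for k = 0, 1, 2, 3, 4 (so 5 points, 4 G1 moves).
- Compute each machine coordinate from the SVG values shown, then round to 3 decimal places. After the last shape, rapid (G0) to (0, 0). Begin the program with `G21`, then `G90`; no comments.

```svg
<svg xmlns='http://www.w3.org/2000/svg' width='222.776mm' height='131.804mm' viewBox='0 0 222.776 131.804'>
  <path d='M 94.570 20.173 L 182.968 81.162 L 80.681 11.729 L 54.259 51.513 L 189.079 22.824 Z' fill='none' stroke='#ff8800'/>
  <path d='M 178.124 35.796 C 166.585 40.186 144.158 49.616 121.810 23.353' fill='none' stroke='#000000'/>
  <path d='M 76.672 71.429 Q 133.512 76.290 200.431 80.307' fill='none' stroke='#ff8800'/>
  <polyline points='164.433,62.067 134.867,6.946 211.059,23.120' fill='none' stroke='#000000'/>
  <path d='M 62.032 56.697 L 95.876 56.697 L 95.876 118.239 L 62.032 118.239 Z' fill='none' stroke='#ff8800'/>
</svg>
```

Since the viewBox matches the mm dimensions, user units are millimetres directly. The only transform is the Y-flip y_m = 131.804 − y_svg.

Shape 1 is a closed polygon drawn with `<path>`. Its stroke #ff8800 means score at S434, F1830. After flipping Y the toolpath is (94.570,111.631) → (182.968,50.642) → (80.681,120.075) → (54.259,80.291) → (189.079,108.980) → (94.570,111.631), returning to the start.

Shape 2 is a cubic bezier drawn with `<path>`. Its stroke #000000 means cut at S774, F1260. After flipping Y the toolpath is (178.124,96.008) → (167.600,92.407) → (154.020,90.735) → (138.414,94.810) → (121.810,108.451).

Shape 3 is a quadratic bezier drawn with `<path>`. Its stroke #ff8800 means score at S434, F1830. After flipping Y the toolpath is (76.672,60.375) → (105.722,57.997) → (136.032,55.725) → (167.601,53.558) → (200.431,51.497).

Shape 4 is a open polyline drawn with `<polyline>`. Its stroke #000000 means cut at S774, F1260. After flipping Y the toolpath is (164.433,69.737) → (134.867,124.858) → (211.059,108.684).

Shape 5 is a rectangle drawn with `<path>`. Its stroke #ff8800 means score at S434, F1830. After flipping Y the toolpath is (62.032,75.107) → (95.876,75.107) → (95.876,13.565) → (62.032,13.565) → (62.032,75.107), returning to the start.

G21
G90
G0 X94.570 Y111.631
M4 S434
G01 X182.968 Y50.642 F1830
G01 X80.681 Y120.075
G01 X54.259 Y80.291
G01 X189.079 Y108.980
G01 X94.570 Y111.631
M5
G0 X178.124 Y96.008
M4 S774
G01 X167.600 Y92.407 F1260
G01 X154.020 Y90.735
G01 X138.414 Y94.810
G01 X121.810 Y108.451
M5
G0 X76.672 Y60.375
M4 S434
G01 X105.722 Y57.997 F1830
G01 X136.032 Y55.725
G01 X167.601 Y53.558
G01 X200.431 Y51.497
M5
G0 X164.433 Y69.737
M4 S774
G01 X134.867 Y124.858 F1260
G01 X211.059 Y108.684
M5
G0 X62.032 Y75.107
M4 S434
G01 X95.876 Y75.107 F1830
G01 X95.876 Y13.565
G01 X62.032 Y13.565
G01 X62.032 Y75.107
M5
G0 X0.000 Y0.000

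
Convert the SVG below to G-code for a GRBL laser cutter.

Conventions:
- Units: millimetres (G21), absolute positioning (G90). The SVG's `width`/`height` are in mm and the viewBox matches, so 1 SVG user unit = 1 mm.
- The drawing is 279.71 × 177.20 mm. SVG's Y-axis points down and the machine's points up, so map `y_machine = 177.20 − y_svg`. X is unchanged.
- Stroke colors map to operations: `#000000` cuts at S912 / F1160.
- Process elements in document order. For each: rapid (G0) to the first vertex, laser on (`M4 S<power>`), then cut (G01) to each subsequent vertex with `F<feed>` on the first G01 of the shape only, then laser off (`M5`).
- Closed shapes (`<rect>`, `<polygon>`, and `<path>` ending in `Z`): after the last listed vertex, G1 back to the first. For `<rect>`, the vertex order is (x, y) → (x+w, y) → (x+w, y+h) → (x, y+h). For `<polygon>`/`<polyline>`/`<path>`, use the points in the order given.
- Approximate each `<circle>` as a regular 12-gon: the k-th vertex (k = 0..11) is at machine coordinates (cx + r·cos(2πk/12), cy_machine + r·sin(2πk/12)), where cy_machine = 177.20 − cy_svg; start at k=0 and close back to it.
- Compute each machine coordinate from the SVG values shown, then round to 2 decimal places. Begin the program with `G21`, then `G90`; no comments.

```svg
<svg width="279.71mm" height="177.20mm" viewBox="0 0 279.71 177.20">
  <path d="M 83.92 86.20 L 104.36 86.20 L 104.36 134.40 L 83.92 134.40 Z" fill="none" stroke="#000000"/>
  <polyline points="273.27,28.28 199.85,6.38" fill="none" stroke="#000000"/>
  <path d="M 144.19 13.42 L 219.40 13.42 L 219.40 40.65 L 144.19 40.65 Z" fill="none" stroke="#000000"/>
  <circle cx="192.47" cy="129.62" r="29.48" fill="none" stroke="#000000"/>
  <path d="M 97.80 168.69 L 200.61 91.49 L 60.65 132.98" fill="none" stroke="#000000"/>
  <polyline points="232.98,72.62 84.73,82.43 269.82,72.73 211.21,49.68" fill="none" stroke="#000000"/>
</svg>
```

G21
G90
G0 X83.92 Y91.00
M4 S912
G01 X104.36 Y91.00 F1160
G01 X104.36 Y42.80
G01 X83.92 Y42.80
G01 X83.92 Y91.00
M5
G0 X273.27 Y148.92
M4 S912
G01 X199.85 Y170.82 F1160
M5
G0 X144.19 Y163.78
M4 S912
G01 X219.40 Y163.78 F1160
G01 X219.40 Y136.55
G01 X144.19 Y136.55
G01 X144.19 Y163.78
M5
G0 X221.95 Y47.58
M4 S912
G01 X218.00 Y62.32 F1160
G01 X207.21 Y73.11
G01 X192.47 Y77.06
G01 X177.73 Y73.11
G01 X166.94 Y62.32
G01 X162.99 Y47.58
G01 X166.94 Y32.84
G01 X177.73 Y22.05
G01 X192.47 Y18.10
G01 X207.21 Y22.05
G01 X218.00 Y32.84
G01 X221.95 Y47.58
M5
G0 X97.80 Y8.51
M4 S912
G01 X200.61 Y85.71 F1160
G01 X60.65 Y44.22
M5
G0 X232.98 Y104.58
M4 S912
G01 X84.73 Y94.77 F1160
G01 X269.82 Y104.47
G01 X211.21 Y127.52
M5

viewBox `0 0 279.71 177.20` with mm width/height → 1 unit = 1 mm. Flip: y_m = 177.20 − y_svg.

**Shape 1** — `<path>` rectangle, stroke `#000000` → cut (S912, F1160). Machine vertices: (83.92,91.00) → (104.36,91.00) → (104.36,42.80) → (83.92,42.80) → (83.92,91.00). Closed: final G1 returns to the first vertex.

**Shape 2** — `<polyline>` line segment, stroke `#000000` → cut (S912, F1160). Machine vertices: (273.27,148.92) → (199.85,170.82). Open path.

**Shape 3** — `<path>` rectangle, stroke `#000000` → cut (S912, F1160). Machine vertices: (144.19,163.78) → (219.40,163.78) → (219.40,136.55) → (144.19,136.55) → (144.19,163.78). Closed: final G1 returns to the first vertex.

**Shape 4** — `<circle>` circle, stroke `#000000` → cut (S912, F1160). Machine vertices: (221.95,47.58) → (218.00,62.32) → (207.21,73.11) → (192.47,77.06) → (177.73,73.11) → (166.94,62.32) → (162.99,47.58) → (166.94,32.84) → (177.73,22.05) → (192.47,18.10) → (207.21,22.05) → (218.00,32.84) → (221.95,47.58). Closed: final G1 returns to the first vertex.

**Shape 5** — `<path>` open polyline, stroke `#000000` → cut (S912, F1160). Machine vertices: (97.80,8.51) → (200.61,85.71) → (60.65,44.22). Open path.

**Shape 6** — `<polyline>` open polyline, stroke `#000000` → cut (S912, F1160). Machine vertices: (232.98,104.58) → (84.73,94.77) → (269.82,104.47) → (211.21,127.52). Open path.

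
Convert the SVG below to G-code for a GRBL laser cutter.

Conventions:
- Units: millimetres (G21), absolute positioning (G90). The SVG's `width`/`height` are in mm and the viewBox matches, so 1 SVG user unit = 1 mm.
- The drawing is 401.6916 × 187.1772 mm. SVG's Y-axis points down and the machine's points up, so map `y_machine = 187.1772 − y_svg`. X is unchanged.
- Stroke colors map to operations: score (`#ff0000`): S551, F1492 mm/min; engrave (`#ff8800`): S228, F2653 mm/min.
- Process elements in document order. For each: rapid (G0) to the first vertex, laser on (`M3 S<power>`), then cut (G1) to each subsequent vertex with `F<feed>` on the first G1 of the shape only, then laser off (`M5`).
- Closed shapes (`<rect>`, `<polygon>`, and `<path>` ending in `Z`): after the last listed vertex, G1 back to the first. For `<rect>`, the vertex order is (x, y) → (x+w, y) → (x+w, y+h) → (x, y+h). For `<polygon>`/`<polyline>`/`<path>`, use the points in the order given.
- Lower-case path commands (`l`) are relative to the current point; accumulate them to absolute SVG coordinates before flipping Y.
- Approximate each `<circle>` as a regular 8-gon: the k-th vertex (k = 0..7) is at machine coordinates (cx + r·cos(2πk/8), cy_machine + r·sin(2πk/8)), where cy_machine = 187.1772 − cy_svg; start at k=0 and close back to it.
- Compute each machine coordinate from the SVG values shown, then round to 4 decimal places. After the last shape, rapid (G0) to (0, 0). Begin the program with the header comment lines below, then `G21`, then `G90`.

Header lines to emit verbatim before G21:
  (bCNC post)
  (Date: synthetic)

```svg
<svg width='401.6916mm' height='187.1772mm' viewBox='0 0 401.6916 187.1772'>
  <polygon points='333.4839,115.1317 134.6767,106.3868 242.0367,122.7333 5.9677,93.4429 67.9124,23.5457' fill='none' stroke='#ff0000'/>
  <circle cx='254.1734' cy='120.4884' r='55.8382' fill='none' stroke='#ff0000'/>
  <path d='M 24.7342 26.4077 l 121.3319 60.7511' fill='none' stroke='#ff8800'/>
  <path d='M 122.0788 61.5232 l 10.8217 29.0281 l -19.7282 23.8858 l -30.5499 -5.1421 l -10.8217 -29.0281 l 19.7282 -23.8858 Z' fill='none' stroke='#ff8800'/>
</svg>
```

Since the viewBox matches the mm dimensions, user units are millimetres directly. The only transform is the Y-flip y_m = 187.1772 − y_svg.

Shape 1 is a closed polygon drawn with `<polygon>`. Its stroke #ff0000 means score at S551, F1492. After flipping Y the toolpath is (333.4839,72.0455) → (134.6767,80.7904) → (242.0367,64.4439) → (5.9677,93.7343) → (67.9124,163.6315) → (333.4839,72.0455), returning to the start.

Shape 2 is a circle drawn with `<circle>`. Its stroke #ff0000 means score at S551, F1492. After flipping Y the toolpath is (310.0116,66.6888) → (293.6570,106.1724) → (254.1734,122.5270) → (214.6898,106.1724) → (198.3352,66.6888) → (214.6898,27.2052) → (254.1734,10.8506) → (293.6570,27.2052) → (310.0116,66.6888), returning to the start.

Shape 3 is a line segment drawn with `<path>`. Its stroke #ff8800 means engrave at S228, F2653. After flipping Y the toolpath is (24.7342,160.7695) → (146.0661,100.0184).

Shape 4 is a regular polygon drawn with `<path>`. Its stroke #ff8800 means engrave at S228, F2653. After flipping Y the toolpath is (122.0788,125.6540) → (132.9005,96.6259) → (113.1723,72.7401) → (82.6224,77.8822) → (71.8007,106.9103) → (91.5289,130.7961) → (122.0788,125.6540), returning to the start.

(bCNC post)
(Date: synthetic)
G21
G90
G0 X333.4839 Y72.0455
M3 S551
G1 X134.6767 Y80.7904 F1492
G1 X242.0367 Y64.4439
G1 X5.9677 Y93.7343
G1 X67.9124 Y163.6315
G1 X333.4839 Y72.0455
M5
G0 X310.0116 Y66.6888
M3 S551
G1 X293.6570 Y106.1724 F1492
G1 X254.1734 Y122.5270
G1 X214.6898 Y106.1724
G1 X198.3352 Y66.6888
G1 X214.6898 Y27.2052
G1 X254.1734 Y10.8506
G1 X293.6570 Y27.2052
G1 X310.0116 Y66.6888
M5
G0 X24.7342 Y160.7695
M3 S228
G1 X146.0661 Y100.0184 F2653
M5
G0 X122.0788 Y125.6540
M3 S228
G1 X132.9005 Y96.6259 F2653
G1 X113.1723 Y72.7401
G1 X82.6224 Y77.8822
G1 X71.8007 Y106.9103
G1 X91.5289 Y130.7961
G1 X122.0788 Y125.6540
M5
G0 X0.0000 Y0.0000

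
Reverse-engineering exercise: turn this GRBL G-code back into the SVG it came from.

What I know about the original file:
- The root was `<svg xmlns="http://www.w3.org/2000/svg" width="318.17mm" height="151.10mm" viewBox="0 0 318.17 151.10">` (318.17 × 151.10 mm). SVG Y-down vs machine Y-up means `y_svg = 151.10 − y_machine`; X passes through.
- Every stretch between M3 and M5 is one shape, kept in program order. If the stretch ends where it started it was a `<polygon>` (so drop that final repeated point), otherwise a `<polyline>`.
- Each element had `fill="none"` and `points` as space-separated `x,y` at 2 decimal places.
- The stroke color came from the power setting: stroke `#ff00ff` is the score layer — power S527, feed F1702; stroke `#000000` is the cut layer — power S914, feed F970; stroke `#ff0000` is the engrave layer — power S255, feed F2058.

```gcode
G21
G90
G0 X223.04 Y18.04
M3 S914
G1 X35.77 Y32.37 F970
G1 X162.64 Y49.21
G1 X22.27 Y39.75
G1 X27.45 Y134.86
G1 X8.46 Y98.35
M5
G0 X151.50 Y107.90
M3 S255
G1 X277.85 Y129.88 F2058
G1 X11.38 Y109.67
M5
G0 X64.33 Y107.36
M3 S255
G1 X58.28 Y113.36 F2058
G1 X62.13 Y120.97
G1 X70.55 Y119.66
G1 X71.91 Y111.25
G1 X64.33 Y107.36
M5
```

<svg xmlns="http://www.w3.org/2000/svg" width="318.17mm" height="151.10mm" viewBox="0 0 318.17 151.10">
  <polyline points="223.04,133.06 35.77,118.73 162.64,101.89 22.27,111.35 27.45,16.24 8.46,52.75" fill="none" stroke="#000000"/>
  <polyline points="151.50,43.20 277.85,21.22 11.38,41.43" fill="none" stroke="#ff0000"/>
  <polygon points="64.33,43.74 58.28,37.74 62.13,30.13 70.55,31.44 71.91,39.85" fill="none" stroke="#ff0000"/>
</svg>

y_svg = 151.10 − y_m.

[1] S914→`#000000` (cut); open run; points: 223.04,133.06 35.77,118.73 162.64,101.89 22.27,111.35 27.45,16.24 8.46,52.75

[2] S255→`#ff0000` (engrave); open run; points: 151.50,43.20 277.85,21.22 11.38,41.43

[3] S255→`#ff0000` (engrave); closed run; points: 64.33,43.74 58.28,37.74 62.13,30.13 70.55,31.44 71.91,39.85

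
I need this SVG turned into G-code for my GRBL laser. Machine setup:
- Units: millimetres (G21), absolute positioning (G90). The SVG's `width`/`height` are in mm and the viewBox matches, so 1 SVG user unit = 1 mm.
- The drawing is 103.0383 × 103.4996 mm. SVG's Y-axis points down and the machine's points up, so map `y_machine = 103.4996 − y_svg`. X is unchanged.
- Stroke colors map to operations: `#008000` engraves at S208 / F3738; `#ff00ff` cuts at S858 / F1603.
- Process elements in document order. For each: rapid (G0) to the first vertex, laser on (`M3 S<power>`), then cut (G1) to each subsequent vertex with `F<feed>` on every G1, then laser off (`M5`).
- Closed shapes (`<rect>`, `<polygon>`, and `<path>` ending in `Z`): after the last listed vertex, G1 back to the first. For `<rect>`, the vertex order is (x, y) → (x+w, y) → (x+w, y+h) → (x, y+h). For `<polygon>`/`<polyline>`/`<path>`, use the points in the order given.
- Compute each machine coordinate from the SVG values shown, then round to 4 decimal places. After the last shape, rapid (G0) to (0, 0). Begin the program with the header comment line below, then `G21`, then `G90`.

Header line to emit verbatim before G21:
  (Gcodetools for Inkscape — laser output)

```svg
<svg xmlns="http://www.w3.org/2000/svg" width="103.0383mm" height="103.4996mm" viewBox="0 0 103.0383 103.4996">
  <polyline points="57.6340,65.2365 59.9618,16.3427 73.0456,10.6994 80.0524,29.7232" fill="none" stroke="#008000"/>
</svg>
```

Since the viewBox matches the mm dimensions, user units are millimetres directly. The only transform is the Y-flip y_m = 103.4996 − y_svg.

Shape 1 is a open polyline drawn with `<polyline>`. Its stroke #008000 means engrave at S208, F3738. After flipping Y the toolpath is (57.6340,38.2631) → (59.9618,87.1569) → (73.0456,92.8002) → (80.0524,73.7764).

(Gcodetools for Inkscape — laser output)
G21
G90
G0 X57.6340 Y38.2631
M3 S208
G1 X59.9618 Y87.1569 F3738
G1 X73.0456 Y92.8002 F3738
G1 X80.0524 Y73.7764 F3738
M5
G0 X0.0000 Y0.0000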